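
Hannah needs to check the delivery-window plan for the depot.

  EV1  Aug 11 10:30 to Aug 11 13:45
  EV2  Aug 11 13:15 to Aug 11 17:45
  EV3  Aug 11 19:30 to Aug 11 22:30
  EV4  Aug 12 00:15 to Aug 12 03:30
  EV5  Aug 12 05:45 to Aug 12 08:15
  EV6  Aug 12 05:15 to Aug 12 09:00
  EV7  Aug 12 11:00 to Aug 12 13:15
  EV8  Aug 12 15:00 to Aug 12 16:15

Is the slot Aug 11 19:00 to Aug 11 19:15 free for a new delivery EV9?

Yes — the slot is free

EV1: ends Aug 11 13:45 at or before EV9 starts Aug 11 19:00 → clear.
EV2: ends Aug 11 17:45 at or before EV9 starts Aug 11 19:00 → clear.
EV3: starts Aug 11 19:30 at or after EV9 ends Aug 11 19:15 → clear.
EV4: starts Aug 12 00:15 at or after EV9 ends Aug 11 19:15 → clear.
EV6: starts Aug 12 05:15 at or after EV9 ends Aug 11 19:15 → clear.
EV5: starts Aug 12 05:45 at or after EV9 ends Aug 11 19:15 → clear.
EV7: starts Aug 12 11:00 at or after EV9 ends Aug 11 19:15 → clear.
EV8: starts Aug 12 15:00 at or after EV9 ends Aug 11 19:15 → clear.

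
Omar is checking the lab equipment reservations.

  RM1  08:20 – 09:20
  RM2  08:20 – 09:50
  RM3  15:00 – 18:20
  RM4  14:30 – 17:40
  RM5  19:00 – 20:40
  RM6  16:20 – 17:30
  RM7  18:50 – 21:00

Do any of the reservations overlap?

Two intervals overlap when each starts before the other ends.
Sorted by start: RM1, RM2, RM4, RM3, RM6, RM7, RM5.
RM2 starts before RM1 ends → RM1 and RM2 overlap.
That's a conflict, so the schedule is not conflict-free.

Yes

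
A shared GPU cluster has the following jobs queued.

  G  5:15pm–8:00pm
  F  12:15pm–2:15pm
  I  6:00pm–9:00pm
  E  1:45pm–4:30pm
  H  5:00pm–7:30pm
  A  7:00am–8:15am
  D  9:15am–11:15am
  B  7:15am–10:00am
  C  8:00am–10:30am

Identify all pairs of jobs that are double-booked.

Sorted by start: A, B, C, D, F, E, H, G, I.
B starts before A ends → A and B overlap.
C starts before A ends → A and C overlap.
D starts after A ends — done with A.
C starts before B ends → B and C overlap.
D starts before B ends → B and D overlap.
F starts after B ends — done with B.
D starts before C ends → C and D overlap.
F starts after C ends — done with C.
F starts after D ends — done with D.
E starts before F ends → F and E overlap.
H starts after F ends — done with F.
H starts after E ends — done with E.
G starts before H ends → H and G overlap.
I starts before H ends → H and I overlap.
I starts before G ends → G and I overlap.

A & B, A & C, B & C, B & D, C & D, E & F, G & H, G & I, H & I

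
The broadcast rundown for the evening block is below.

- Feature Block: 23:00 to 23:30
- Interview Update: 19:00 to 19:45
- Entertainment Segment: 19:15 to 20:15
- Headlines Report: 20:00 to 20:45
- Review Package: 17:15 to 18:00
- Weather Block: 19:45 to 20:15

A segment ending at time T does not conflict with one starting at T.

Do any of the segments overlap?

Yes

Check each pair: they overlap iff neither finishes before the other starts.
Sorted by start: Review Package, Interview Update, Entertainment Segment, Weather Block, Headlines Report, Feature Block.
Interview Update starts after Review Package ends — done with Review Package.
Entertainment Segment starts before Interview Update ends → Interview Update and Entertainment Segment overlap.
That's a conflict, so the schedule is not conflict-free.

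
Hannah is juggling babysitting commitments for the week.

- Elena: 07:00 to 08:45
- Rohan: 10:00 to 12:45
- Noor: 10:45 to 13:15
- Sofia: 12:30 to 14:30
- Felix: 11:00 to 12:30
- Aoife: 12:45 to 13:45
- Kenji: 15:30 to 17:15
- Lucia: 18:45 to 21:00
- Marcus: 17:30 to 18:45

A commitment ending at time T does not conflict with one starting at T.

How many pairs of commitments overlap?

Sorted by start: Elena, Rohan, Noor, Felix, Sofia, Aoife, Kenji, Marcus, Lucia.
Rohan starts after Elena ends, so Elena has no further overlaps.
Noor starts before Rohan ends → Rohan and Noor overlap.
Felix starts before Rohan ends → Rohan and Felix overlap.
Sofia starts before Rohan ends → Rohan and Sofia overlap.
Aoife starts exactly when Rohan ends (back-to-back, no overlap), so Rohan has no further overlaps.
Felix starts before Noor ends → Noor and Felix overlap.
Sofia starts before Noor ends → Noor and Sofia overlap.
Aoife starts before Noor ends → Noor and Aoife overlap.
Kenji starts after Noor ends, so Noor has no further overlaps.
Sofia starts exactly when Felix ends (back-to-back, no overlap), so Felix has no further overlaps.
Aoife starts before Sofia ends → Sofia and Aoife overlap.
Kenji starts after Sofia ends, so Sofia has no further overlaps.
Kenji starts after Aoife ends, so Aoife has no further overlaps.
Marcus starts after Kenji ends, so Kenji has no further overlaps.
Lucia starts exactly when Marcus ends (back-to-back, no overlap).
Overlapping pairs: Aoife & Noor, Aoife & Sofia, Felix & Noor, Felix & Rohan, Noor & Rohan, Noor & Sofia, Rohan & Sofia — 7 in total.

7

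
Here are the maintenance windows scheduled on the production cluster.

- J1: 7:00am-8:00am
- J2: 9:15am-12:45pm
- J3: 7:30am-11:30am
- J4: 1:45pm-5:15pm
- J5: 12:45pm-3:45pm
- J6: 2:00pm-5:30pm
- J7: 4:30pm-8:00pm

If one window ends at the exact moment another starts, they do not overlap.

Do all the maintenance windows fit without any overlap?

Sorted by start: J1, J3, J2, J5, J4, J6, J7.
J3 starts before J1 ends → J1 and J3 overlap.
That's a conflict, so the schedule is not conflict-free.

No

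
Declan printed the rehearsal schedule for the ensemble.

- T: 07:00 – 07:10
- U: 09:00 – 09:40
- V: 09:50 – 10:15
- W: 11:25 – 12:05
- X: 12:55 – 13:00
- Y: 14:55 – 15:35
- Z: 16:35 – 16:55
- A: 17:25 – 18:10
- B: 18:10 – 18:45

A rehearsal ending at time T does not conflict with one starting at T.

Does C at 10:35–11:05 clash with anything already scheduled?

T: ends 07:10 at or before C starts 10:35 → clear.
U: ends 09:40 at or before C starts 10:35 → clear.
V: ends 10:15 at or before C starts 10:35 → clear.
W: starts 11:25 at or after C ends 11:05 → clear.
X: starts 12:55 at or after C ends 11:05 → clear.
Y: starts 14:55 at or after C ends 11:05 → clear.
Z: starts 16:35 at or after C ends 11:05 → clear.
A: starts 17:25 at or after C ends 11:05 → clear.
B: starts 18:10 at or after C ends 11:05 → clear.

No — it doesn't clash with anything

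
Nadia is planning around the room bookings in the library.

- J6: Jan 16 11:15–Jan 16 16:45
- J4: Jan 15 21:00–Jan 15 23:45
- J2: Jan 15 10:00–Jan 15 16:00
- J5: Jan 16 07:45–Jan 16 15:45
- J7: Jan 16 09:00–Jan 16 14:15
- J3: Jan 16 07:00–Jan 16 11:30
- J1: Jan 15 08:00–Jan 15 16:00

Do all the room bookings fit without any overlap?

Sorted by start: J1, J2, J4, J3, J5, J7, J6.
J2 starts before J1 ends → J1 and J2 overlap.
That's a conflict, so the schedule is not conflict-free.

No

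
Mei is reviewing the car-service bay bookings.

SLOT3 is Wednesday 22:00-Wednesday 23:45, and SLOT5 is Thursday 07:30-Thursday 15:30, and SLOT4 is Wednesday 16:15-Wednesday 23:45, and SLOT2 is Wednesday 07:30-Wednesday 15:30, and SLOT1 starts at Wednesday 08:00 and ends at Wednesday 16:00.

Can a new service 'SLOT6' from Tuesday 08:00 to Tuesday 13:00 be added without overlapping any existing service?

SLOT2: starts Wednesday 07:30 at or after SLOT6 ends Tuesday 13:00 → clear.
SLOT1: starts Wednesday 08:00 at or after SLOT6 ends Tuesday 13:00 → clear.
SLOT4: starts Wednesday 16:15 at or after SLOT6 ends Tuesday 13:00 → clear.
SLOT3: starts Wednesday 22:00 at or after SLOT6 ends Tuesday 13:00 → clear.
SLOT5: starts Thursday 07:30 at or after SLOT6 ends Tuesday 13:00 → clear.

Yes — the slot is free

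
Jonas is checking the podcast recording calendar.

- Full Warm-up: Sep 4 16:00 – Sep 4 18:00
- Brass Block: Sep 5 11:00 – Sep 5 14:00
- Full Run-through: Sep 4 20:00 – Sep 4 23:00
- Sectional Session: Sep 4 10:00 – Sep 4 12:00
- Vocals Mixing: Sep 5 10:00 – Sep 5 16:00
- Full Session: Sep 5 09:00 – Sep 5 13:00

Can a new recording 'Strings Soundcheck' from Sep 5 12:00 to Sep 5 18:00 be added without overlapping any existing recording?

No — it overlaps Brass Block, Full Session, Vocals Mixing

Sectional Session: ends Sep 4 12:00 at or before Strings Soundcheck starts Sep 5 12:00 → clear.
Full Warm-up: ends Sep 4 18:00 at or before Strings Soundcheck starts Sep 5 12:00 → clear.
Full Run-through: ends Sep 4 23:00 at or before Strings Soundcheck starts Sep 5 12:00 → clear.
Full Session: starts Sep 5 09:00 before Strings Soundcheck ends Sep 5 18:00, and ends Sep 5 13:00 after Strings Soundcheck starts Sep 5 12:00 → overlap.
Vocals Mixing: starts Sep 5 10:00 before Strings Soundcheck ends Sep 5 18:00, and ends Sep 5 16:00 after Strings Soundcheck starts Sep 5 12:00 → overlap.
Brass Block: starts Sep 5 11:00 before Strings Soundcheck ends Sep 5 18:00, and ends Sep 5 14:00 after Strings Soundcheck starts Sep 5 12:00 → overlap.
Strings Soundcheck overlaps Vocals Mixing, Brass Block, Full Session.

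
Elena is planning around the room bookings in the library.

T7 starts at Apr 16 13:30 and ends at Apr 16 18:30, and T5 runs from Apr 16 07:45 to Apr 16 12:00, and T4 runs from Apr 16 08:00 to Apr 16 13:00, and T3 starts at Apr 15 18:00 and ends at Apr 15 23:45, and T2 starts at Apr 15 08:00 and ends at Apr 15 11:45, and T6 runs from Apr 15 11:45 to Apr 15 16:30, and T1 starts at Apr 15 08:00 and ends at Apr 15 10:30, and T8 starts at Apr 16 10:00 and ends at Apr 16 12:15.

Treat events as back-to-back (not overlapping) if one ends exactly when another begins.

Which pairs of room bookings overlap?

Two intervals overlap when each starts before the other ends.
Sorted by start: T1, T2, T6, T3, T5, T4, T8, T7.
T2 starts before T1 ends → T1 and T2 overlap.
T6 starts after T1 ends, so T1 has no further overlaps.
T6 starts exactly when T2 ends (back-to-back, no overlap), so T2 has no further overlaps.
T3 starts after T6 ends, so T6 has no further overlaps.
T5 starts after T3 ends, so T3 has no further overlaps.
T4 starts before T5 ends → T5 and T4 overlap.
T8 starts before T5 ends → T5 and T8 overlap.
T7 starts after T5 ends.
T8 starts before T4 ends → T4 and T8 overlap.
T7 starts after T4 ends.
T7 starts after T8 ends.

T1 & T2, T4 & T5, T4 & T8, T5 & T8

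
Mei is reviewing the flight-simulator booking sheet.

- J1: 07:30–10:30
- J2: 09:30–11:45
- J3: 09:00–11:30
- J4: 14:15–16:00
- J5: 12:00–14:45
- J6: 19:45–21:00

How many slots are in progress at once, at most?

Walk through starts and ends in time order (an end at T is processed before a start at T):
07:30 start J1 → 1
09:00 start J3 → 2
09:30 start J2 → 3
10:30 end J1 → 2
11:30 end J3 → 1
11:45 end J2 → 0
12:00 start J5 → 1
14:15 start J4 → 2
14:45 end J5 → 1
16:00 end J4 → 0
19:45 start J6 → 1
21:00 end J6 → 0
Peak is 3, at 09:30 (J1, J2, J3).

3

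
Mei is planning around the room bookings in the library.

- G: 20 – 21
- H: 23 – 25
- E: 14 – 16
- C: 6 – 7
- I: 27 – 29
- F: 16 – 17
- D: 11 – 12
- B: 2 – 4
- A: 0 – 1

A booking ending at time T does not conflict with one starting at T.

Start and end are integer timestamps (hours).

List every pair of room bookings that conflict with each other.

Check each pair: they overlap iff neither finishes before the other starts.
Sorted by start: A, B, C, D, E, F, G, H, I.
B starts after A ends, so A has no further overlaps.
C starts after B ends, so B has no further overlaps.
D starts after C ends, so C has no further overlaps.
E starts after D ends, so D has no further overlaps.
F starts exactly when E ends (back-to-back, no overlap), so E has no further overlaps.
G starts after F ends, so F has no further overlaps.
H starts after G ends, so G has no further overlaps.
I starts after H ends.

none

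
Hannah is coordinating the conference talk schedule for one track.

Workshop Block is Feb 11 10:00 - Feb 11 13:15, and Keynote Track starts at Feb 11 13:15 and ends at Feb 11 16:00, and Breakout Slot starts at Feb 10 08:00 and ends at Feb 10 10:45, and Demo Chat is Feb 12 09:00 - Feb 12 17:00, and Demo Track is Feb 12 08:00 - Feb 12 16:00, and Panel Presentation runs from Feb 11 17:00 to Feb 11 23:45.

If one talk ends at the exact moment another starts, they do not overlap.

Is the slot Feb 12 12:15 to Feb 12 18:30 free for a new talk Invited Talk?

Breakout Slot: ends Feb 10 10:45 at or before Invited Talk starts Feb 12 12:15 → clear.
Workshop Block: ends Feb 11 13:15 at or before Invited Talk starts Feb 12 12:15 → clear.
Keynote Track: ends Feb 11 16:00 at or before Invited Talk starts Feb 12 12:15 → clear.
Panel Presentation: ends Feb 11 23:45 at or before Invited Talk starts Feb 12 12:15 → clear.
Demo Track: starts Feb 12 08:00 before Invited Talk ends Feb 12 18:30, and ends Feb 12 16:00 after Invited Talk starts Feb 12 12:15 → overlap.
Demo Chat: starts Feb 12 09:00 before Invited Talk ends Feb 12 18:30, and ends Feb 12 17:00 after Invited Talk starts Feb 12 12:15 → overlap.
Invited Talk overlaps Demo Chat, Demo Track.

No — it overlaps Demo Chat, Demo Track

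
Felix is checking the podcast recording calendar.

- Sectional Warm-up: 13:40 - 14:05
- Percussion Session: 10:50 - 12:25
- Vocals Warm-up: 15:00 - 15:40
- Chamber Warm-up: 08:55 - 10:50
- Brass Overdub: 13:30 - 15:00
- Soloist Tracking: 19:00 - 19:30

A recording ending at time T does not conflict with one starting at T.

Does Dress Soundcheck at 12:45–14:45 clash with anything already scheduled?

Yes — it overlaps Brass Overdub, Sectional Warm-up

Chamber Warm-up: ends 10:50 at or before Dress Soundcheck starts 12:45 → clear.
Percussion Session: ends 12:25 at or before Dress Soundcheck starts 12:45 → clear.
Brass Overdub: starts 13:30 before Dress Soundcheck ends 14:45, and ends 15:00 after Dress Soundcheck starts 12:45 → overlap.
Sectional Warm-up: starts 13:40 before Dress Soundcheck ends 14:45, and ends 14:05 after Dress Soundcheck starts 12:45 → overlap.
Vocals Warm-up: starts 15:00 at or after Dress Soundcheck ends 14:45 → clear.
Soloist Tracking: starts 19:00 at or after Dress Soundcheck ends 14:45 → clear.
Dress Soundcheck overlaps Sectional Warm-up, Brass Overdub.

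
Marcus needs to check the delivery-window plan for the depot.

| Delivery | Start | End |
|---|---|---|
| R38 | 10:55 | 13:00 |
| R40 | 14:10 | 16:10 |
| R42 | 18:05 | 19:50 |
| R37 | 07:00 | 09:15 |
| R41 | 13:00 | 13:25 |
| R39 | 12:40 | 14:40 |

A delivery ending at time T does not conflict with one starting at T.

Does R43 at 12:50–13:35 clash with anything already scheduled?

Yes — it overlaps R38, R39, R41

R37: ends 09:15 at or before R43 starts 12:50 → clear.
R38: starts 10:55 before R43 ends 13:35, and ends 13:00 after R43 starts 12:50 → overlap.
R39: starts 12:40 before R43 ends 13:35, and ends 14:40 after R43 starts 12:50 → overlap.
R41: starts 13:00 before R43 ends 13:35, and ends 13:25 after R43 starts 12:50 → overlap.
R40: starts 14:10 at or after R43 ends 13:35 → clear.
R42: starts 18:05 at or after R43 ends 13:35 → clear.
R43 overlaps R38, R39, R41.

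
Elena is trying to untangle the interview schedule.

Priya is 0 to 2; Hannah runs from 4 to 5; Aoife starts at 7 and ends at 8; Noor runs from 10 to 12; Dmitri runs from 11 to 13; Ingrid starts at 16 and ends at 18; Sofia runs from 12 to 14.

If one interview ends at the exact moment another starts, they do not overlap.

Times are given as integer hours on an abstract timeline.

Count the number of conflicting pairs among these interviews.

2

Sorted by start: Priya, Hannah, Aoife, Noor, Dmitri, Sofia, Ingrid.
Hannah starts after Priya ends — done with Priya.
Aoife starts after Hannah ends — done with Hannah.
Noor starts after Aoife ends — done with Aoife.
Dmitri starts before Noor ends → Noor and Dmitri overlap.
Sofia starts exactly when Noor ends (back-to-back, no overlap) — done with Noor.
Sofia starts before Dmitri ends → Dmitri and Sofia overlap.
Ingrid starts after Dmitri ends.
Ingrid starts after Sofia ends.
Overlapping pairs: Dmitri & Noor, Dmitri & Sofia — 2 in total.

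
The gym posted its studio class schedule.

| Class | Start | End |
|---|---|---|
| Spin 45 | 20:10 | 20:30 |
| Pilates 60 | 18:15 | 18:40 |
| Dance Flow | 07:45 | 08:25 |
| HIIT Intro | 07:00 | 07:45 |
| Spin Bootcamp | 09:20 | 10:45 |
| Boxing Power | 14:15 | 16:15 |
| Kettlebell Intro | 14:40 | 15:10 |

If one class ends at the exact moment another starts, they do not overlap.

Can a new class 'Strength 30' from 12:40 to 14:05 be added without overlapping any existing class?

HIIT Intro: ends 07:45 at or before Strength 30 starts 12:40 → clear.
Dance Flow: ends 08:25 at or before Strength 30 starts 12:40 → clear.
Spin Bootcamp: ends 10:45 at or before Strength 30 starts 12:40 → clear.
Boxing Power: starts 14:15 at or after Strength 30 ends 14:05 → clear.
Kettlebell Intro: starts 14:40 at or after Strength 30 ends 14:05 → clear.
Pilates 60: starts 18:15 at or after Strength 30 ends 14:05 → clear.
Spin 45: starts 20:10 at or after Strength 30 ends 14:05 → clear.

Yes — the slot is free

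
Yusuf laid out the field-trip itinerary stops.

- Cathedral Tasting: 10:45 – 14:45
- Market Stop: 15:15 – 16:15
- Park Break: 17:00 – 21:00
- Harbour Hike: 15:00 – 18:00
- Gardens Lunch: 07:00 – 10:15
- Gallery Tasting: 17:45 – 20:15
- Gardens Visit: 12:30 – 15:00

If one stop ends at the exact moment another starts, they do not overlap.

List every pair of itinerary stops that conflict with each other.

Cathedral Tasting & Gardens Visit, Gallery Tasting & Harbour Hike, Gallery Tasting & Park Break, Harbour Hike & Market Stop, Harbour Hike & Park Break

Sorted by start: Gardens Lunch, Cathedral Tasting, Gardens Visit, Harbour Hike, Market Stop, Park Break, Gallery Tasting.
Cathedral Tasting starts after Gardens Lunch ends; Gardens Lunch is clear from here.
Gardens Visit starts before Cathedral Tasting ends → Cathedral Tasting and Gardens Visit overlap.
Harbour Hike starts after Cathedral Tasting ends; Cathedral Tasting is clear from here.
Harbour Hike starts exactly when Gardens Visit ends (back-to-back, no overlap); Gardens Visit is clear from here.
Market Stop starts before Harbour Hike ends → Harbour Hike and Market Stop overlap.
Park Break starts before Harbour Hike ends → Harbour Hike and Park Break overlap.
Gallery Tasting starts before Harbour Hike ends → Harbour Hike and Gallery Tasting overlap.
Park Break starts after Market Stop ends; Market Stop is clear from here.
Gallery Tasting starts before Park Break ends → Park Break and Gallery Tasting overlap.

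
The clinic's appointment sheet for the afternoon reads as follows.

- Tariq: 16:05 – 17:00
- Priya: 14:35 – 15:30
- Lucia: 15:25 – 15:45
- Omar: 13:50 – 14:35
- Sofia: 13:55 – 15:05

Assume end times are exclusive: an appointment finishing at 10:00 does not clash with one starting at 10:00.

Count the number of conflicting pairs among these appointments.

Check each pair: they overlap iff neither finishes before the other starts.
Sorted by start: Omar, Sofia, Priya, Lucia, Tariq.
Sofia starts before Omar ends → Omar and Sofia overlap.
Priya starts exactly when Omar ends (back-to-back, no overlap); Omar is clear from here.
Priya starts before Sofia ends → Sofia and Priya overlap.
Lucia starts after Sofia ends; Sofia is clear from here.
Lucia starts before Priya ends → Priya and Lucia overlap.
Tariq starts after Priya ends.
Tariq starts after Lucia ends.
Overlapping pairs: Lucia & Priya, Omar & Sofia, Priya & Sofia — 3 in total.

3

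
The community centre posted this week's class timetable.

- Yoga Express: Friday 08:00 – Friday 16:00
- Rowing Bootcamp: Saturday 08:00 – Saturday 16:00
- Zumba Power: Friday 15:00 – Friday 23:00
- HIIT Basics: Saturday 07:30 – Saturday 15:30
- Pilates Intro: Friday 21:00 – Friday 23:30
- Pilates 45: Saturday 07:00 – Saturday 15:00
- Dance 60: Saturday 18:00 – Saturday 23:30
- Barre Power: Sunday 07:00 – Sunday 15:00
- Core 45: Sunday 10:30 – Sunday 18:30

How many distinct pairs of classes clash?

6

Sorted by start: Yoga Express, Zumba Power, Pilates Intro, Pilates 45, HIIT Basics, Rowing Bootcamp, Dance 60, Barre Power, Core 45.
Zumba Power starts before Yoga Express ends → Yoga Express and Zumba Power overlap.
Pilates Intro starts after Yoga Express ends; Yoga Express is clear from here.
Pilates Intro starts before Zumba Power ends → Zumba Power and Pilates Intro overlap.
Pilates 45 starts after Zumba Power ends; Zumba Power is clear from here.
Pilates 45 starts after Pilates Intro ends; Pilates Intro is clear from here.
HIIT Basics starts before Pilates 45 ends → Pilates 45 and HIIT Basics overlap.
Rowing Bootcamp starts before Pilates 45 ends → Pilates 45 and Rowing Bootcamp overlap.
Dance 60 starts after Pilates 45 ends; Pilates 45 is clear from here.
Rowing Bootcamp starts before HIIT Basics ends → HIIT Basics and Rowing Bootcamp overlap.
Dance 60 starts after HIIT Basics ends; HIIT Basics is clear from here.
Dance 60 starts after Rowing Bootcamp ends; Rowing Bootcamp is clear from here.
Barre Power starts after Dance 60 ends; Dance 60 is clear from here.
Core 45 starts before Barre Power ends → Barre Power and Core 45 overlap.
Overlapping pairs: Barre Power & Core 45, HIIT Basics & Pilates 45, HIIT Basics & Rowing Bootcamp, Pilates 45 & Rowing Bootcamp, Pilates Intro & Zumba Power, Yoga Express & Zumba Power — 6 in total.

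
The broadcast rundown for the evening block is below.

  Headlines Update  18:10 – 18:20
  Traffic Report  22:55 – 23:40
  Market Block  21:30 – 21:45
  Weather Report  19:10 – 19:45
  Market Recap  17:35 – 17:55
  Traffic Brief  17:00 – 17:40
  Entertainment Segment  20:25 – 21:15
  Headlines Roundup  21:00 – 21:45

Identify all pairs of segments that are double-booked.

Entertainment Segment & Headlines Roundup, Headlines Roundup & Market Block, Market Recap & Traffic Brief

Sorted by start: Traffic Brief, Market Recap, Headlines Update, Weather Report, Entertainment Segment, Headlines Roundup, Market Block, Traffic Report.
Market Recap starts before Traffic Brief ends → Traffic Brief and Market Recap overlap.
Headlines Update starts after Traffic Brief ends; Traffic Brief is clear from here.
Headlines Update starts after Market Recap ends; Market Recap is clear from here.
Weather Report starts after Headlines Update ends; Headlines Update is clear from here.
Entertainment Segment starts after Weather Report ends; Weather Report is clear from here.
Headlines Roundup starts before Entertainment Segment ends → Entertainment Segment and Headlines Roundup overlap.
Market Block starts after Entertainment Segment ends; Entertainment Segment is clear from here.
Market Block starts before Headlines Roundup ends → Headlines Roundup and Market Block overlap.
Traffic Report starts after Headlines Roundup ends.
Traffic Report starts after Market Block ends.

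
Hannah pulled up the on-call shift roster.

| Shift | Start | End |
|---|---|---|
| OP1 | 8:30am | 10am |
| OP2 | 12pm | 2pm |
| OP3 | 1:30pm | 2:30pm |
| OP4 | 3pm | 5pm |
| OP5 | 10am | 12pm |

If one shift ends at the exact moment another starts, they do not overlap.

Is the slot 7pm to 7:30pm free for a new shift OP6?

OP1: ends 10am at or before OP6 starts 7pm → clear.
OP5: ends 12pm at or before OP6 starts 7pm → clear.
OP2: ends 2pm at or before OP6 starts 7pm → clear.
OP3: ends 2:30pm at or before OP6 starts 7pm → clear.
OP4: ends 5pm at or before OP6 starts 7pm → clear.

Yes — the slot is free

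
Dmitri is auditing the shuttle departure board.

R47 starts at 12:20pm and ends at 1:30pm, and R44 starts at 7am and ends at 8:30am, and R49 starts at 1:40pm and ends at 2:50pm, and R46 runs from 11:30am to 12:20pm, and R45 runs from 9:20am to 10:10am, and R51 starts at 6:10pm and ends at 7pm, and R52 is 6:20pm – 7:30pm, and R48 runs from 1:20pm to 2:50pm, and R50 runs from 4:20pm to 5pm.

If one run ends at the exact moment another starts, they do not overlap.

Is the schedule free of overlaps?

No

Sorted by start: R44, R45, R46, R47, R48, R49, R50, R51, R52.
R45 starts after R44 ends; R44 is clear from here.
R46 starts after R45 ends; R45 is clear from here.
R47 starts exactly when R46 ends (back-to-back, no overlap); R46 is clear from here.
R48 starts before R47 ends → R47 and R48 overlap.
That's a conflict, so the schedule is not conflict-free.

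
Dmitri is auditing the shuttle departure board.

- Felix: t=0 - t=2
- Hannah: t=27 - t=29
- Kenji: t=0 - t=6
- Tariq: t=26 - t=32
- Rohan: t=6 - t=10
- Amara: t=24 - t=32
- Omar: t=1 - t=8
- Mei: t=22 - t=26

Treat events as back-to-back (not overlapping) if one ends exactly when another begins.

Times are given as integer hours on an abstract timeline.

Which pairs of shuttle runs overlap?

Check each pair: they overlap iff neither finishes before the other starts.
Sorted by start: Kenji, Felix, Omar, Rohan, Mei, Amara, Tariq, Hannah.
Felix starts before Kenji ends → Kenji and Felix overlap.
Omar starts before Kenji ends → Kenji and Omar overlap.
Rohan starts exactly when Kenji ends (back-to-back, no overlap) — done with Kenji.
Omar starts before Felix ends → Felix and Omar overlap.
Rohan starts after Felix ends — done with Felix.
Rohan starts before Omar ends → Omar and Rohan overlap.
Mei starts after Omar ends — done with Omar.
Mei starts after Rohan ends — done with Rohan.
Amara starts before Mei ends → Mei and Amara overlap.
Tariq starts exactly when Mei ends (back-to-back, no overlap) — done with Mei.
Tariq starts before Amara ends → Amara and Tariq overlap.
Hannah starts before Amara ends → Amara and Hannah overlap.
Hannah starts before Tariq ends → Tariq and Hannah overlap.

Amara & Hannah, Amara & Mei, Amara & Tariq, Felix & Kenji, Felix & Omar, Hannah & Tariq, Kenji & Omar, Omar & Rohan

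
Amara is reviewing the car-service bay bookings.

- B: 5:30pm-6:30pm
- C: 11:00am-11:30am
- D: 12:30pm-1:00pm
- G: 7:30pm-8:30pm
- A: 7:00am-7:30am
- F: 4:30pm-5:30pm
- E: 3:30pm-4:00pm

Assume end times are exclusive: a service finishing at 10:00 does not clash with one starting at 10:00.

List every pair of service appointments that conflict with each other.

no overlapping pairs

Sorted by start: A, C, D, E, F, B, G.
C starts after A ends, so nothing later overlaps A either.
D starts after C ends, so nothing later overlaps C either.
E starts after D ends, so nothing later overlaps D either.
F starts after E ends, so nothing later overlaps E either.
B starts exactly when F ends (back-to-back, no overlap), so nothing later overlaps F either.
G starts after B ends.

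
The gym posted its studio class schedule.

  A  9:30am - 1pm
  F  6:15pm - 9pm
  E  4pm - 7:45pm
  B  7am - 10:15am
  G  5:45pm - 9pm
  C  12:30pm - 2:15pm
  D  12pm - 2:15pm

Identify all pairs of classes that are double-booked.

Sorted by start: B, A, D, C, E, G, F.
A starts before B ends → B and A overlap.
D starts after B ends, so nothing later overlaps B either.
D starts before A ends → A and D overlap.
C starts before A ends → A and C overlap.
E starts after A ends, so nothing later overlaps A either.
C starts before D ends → D and C overlap.
E starts after D ends, so nothing later overlaps D either.
E starts after C ends, so nothing later overlaps C either.
G starts before E ends → E and G overlap.
F starts before E ends → E and F overlap.
F starts before G ends → G and F overlap.

A & B, A & C, A & D, C & D, E & F, E & G, F & G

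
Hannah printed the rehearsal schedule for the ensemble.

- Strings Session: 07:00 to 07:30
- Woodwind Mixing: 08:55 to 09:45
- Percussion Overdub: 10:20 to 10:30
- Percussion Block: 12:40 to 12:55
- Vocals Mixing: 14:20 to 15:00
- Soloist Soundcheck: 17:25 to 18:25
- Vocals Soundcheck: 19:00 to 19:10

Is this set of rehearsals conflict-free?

Sorted by start: Strings Session, Woodwind Mixing, Percussion Overdub, Percussion Block, Vocals Mixing, Soloist Soundcheck, Vocals Soundcheck.
Woodwind Mixing starts after Strings Session ends, so Strings Session has no further overlaps.
Percussion Overdub starts after Woodwind Mixing ends, so Woodwind Mixing has no further overlaps.
Percussion Block starts after Percussion Overdub ends, so Percussion Overdub has no further overlaps.
Vocals Mixing starts after Percussion Block ends, so Percussion Block has no further overlaps.
Soloist Soundcheck starts after Vocals Mixing ends, so Vocals Mixing has no further overlaps.
Vocals Soundcheck starts after Soloist Soundcheck ends.
Every pair is clear; the schedule has no overlaps.

Yes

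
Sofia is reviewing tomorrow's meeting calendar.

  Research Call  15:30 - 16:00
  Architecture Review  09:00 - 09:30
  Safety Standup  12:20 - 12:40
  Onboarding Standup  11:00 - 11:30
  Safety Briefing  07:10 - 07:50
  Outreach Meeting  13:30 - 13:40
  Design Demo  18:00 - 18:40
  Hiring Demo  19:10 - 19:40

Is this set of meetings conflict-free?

Yes

Two intervals overlap when each starts before the other ends.
Sorted by start: Safety Briefing, Architecture Review, Onboarding Standup, Safety Standup, Outreach Meeting, Research Call, Design Demo, Hiring Demo.
Architecture Review starts after Safety Briefing ends, so Safety Briefing has no further overlaps.
Onboarding Standup starts after Architecture Review ends, so Architecture Review has no further overlaps.
Safety Standup starts after Onboarding Standup ends, so Onboarding Standup has no further overlaps.
Outreach Meeting starts after Safety Standup ends, so Safety Standup has no further overlaps.
Research Call starts after Outreach Meeting ends, so Outreach Meeting has no further overlaps.
Design Demo starts after Research Call ends, so Research Call has no further overlaps.
Hiring Demo starts after Design Demo ends.
Every pair is clear; the schedule has no overlaps.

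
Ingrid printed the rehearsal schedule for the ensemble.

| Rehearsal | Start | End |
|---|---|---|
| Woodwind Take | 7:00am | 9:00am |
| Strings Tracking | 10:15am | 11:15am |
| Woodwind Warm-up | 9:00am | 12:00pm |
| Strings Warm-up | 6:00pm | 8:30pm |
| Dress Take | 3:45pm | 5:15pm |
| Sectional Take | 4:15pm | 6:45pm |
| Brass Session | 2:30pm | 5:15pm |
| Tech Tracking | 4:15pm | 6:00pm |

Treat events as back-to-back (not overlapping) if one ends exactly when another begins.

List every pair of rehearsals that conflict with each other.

Brass Session & Dress Take, Brass Session & Sectional Take, Brass Session & Tech Tracking, Dress Take & Sectional Take, Dress Take & Tech Tracking, Sectional Take & Strings Warm-up, Sectional Take & Tech Tracking, Strings Tracking & Woodwind Warm-up

Two intervals overlap when each starts before the other ends.
Sorted by start: Woodwind Take, Woodwind Warm-up, Strings Tracking, Brass Session, Dress Take, Sectional Take, Tech Tracking, Strings Warm-up.
Woodwind Warm-up starts exactly when Woodwind Take ends (back-to-back, no overlap), so nothing later overlaps Woodwind Take either.
Strings Tracking starts before Woodwind Warm-up ends → Woodwind Warm-up and Strings Tracking overlap.
Brass Session starts after Woodwind Warm-up ends, so nothing later overlaps Woodwind Warm-up either.
Brass Session starts after Strings Tracking ends, so nothing later overlaps Strings Tracking either.
Dress Take starts before Brass Session ends → Brass Session and Dress Take overlap.
Sectional Take starts before Brass Session ends → Brass Session and Sectional Take overlap.
Tech Tracking starts before Brass Session ends → Brass Session and Tech Tracking overlap.
Strings Warm-up starts after Brass Session ends.
Sectional Take starts before Dress Take ends → Dress Take and Sectional Take overlap.
Tech Tracking starts before Dress Take ends → Dress Take and Tech Tracking overlap.
Strings Warm-up starts after Dress Take ends.
Tech Tracking starts before Sectional Take ends → Sectional Take and Tech Tracking overlap.
Strings Warm-up starts before Sectional Take ends → Sectional Take and Strings Warm-up overlap.
Strings Warm-up starts exactly when Tech Tracking ends (back-to-back, no overlap).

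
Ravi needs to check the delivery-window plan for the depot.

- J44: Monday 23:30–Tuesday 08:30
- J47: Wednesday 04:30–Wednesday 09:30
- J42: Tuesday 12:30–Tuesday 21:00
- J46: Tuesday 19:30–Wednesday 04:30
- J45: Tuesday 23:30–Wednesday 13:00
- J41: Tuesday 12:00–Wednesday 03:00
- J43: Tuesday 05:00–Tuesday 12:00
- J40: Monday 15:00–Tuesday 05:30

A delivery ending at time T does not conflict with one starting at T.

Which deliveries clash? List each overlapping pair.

J40 & J43, J40 & J44, J41 & J42, J41 & J45, J41 & J46, J42 & J46, J43 & J44, J45 & J46, J45 & J47

Sorted by start: J40, J44, J43, J41, J42, J46, J45, J47.
J44 starts before J40 ends → J40 and J44 overlap.
J43 starts before J40 ends → J40 and J43 overlap.
J41 starts after J40 ends — done with J40.
J43 starts before J44 ends → J44 and J43 overlap.
J41 starts after J44 ends — done with J44.
J41 starts exactly when J43 ends (back-to-back, no overlap) — done with J43.
J42 starts before J41 ends → J41 and J42 overlap.
J46 starts before J41 ends → J41 and J46 overlap.
J45 starts before J41 ends → J41 and J45 overlap.
J47 starts after J41 ends.
J46 starts before J42 ends → J42 and J46 overlap.
J45 starts after J42 ends — done with J42.
J45 starts before J46 ends → J46 and J45 overlap.
J47 starts exactly when J46 ends (back-to-back, no overlap).
J47 starts before J45 ends → J45 and J47 overlap.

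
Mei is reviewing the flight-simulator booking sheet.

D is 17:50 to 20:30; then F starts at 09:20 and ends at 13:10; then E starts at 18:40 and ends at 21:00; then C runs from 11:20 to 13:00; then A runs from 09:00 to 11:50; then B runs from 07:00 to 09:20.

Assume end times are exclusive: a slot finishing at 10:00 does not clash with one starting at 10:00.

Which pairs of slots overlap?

A & B, A & C, A & F, C & F, D & E

Check each pair: they overlap iff neither finishes before the other starts.
Sorted by start: B, A, F, C, D, E.
A starts before B ends → B and A overlap.
F starts exactly when B ends (back-to-back, no overlap) — done with B.
F starts before A ends → A and F overlap.
C starts before A ends → A and C overlap.
D starts after A ends — done with A.
C starts before F ends → F and C overlap.
D starts after F ends — done with F.
D starts after C ends — done with C.
E starts before D ends → D and E overlap.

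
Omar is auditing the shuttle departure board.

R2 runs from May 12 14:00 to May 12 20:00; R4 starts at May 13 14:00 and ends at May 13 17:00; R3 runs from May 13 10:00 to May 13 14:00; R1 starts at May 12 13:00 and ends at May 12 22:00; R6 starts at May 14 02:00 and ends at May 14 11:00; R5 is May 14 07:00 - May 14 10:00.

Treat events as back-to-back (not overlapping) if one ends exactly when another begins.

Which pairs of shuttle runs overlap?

R1 & R2, R5 & R6

Two intervals overlap when each starts before the other ends.
Sorted by start: R1, R2, R3, R4, R6, R5.
R2 starts before R1 ends → R1 and R2 overlap.
R3 starts after R1 ends; R1 is clear from here.
R3 starts after R2 ends; R2 is clear from here.
R4 starts exactly when R3 ends (back-to-back, no overlap); R3 is clear from here.
R6 starts after R4 ends; R4 is clear from here.
R5 starts before R6 ends → R6 and R5 overlap.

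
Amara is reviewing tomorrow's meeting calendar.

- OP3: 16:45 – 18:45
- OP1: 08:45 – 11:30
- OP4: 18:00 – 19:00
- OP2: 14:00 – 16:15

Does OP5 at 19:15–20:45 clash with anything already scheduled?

No — it doesn't clash with anything

OP1: ends 11:30 at or before OP5 starts 19:15 → clear.
OP2: ends 16:15 at or before OP5 starts 19:15 → clear.
OP3: ends 18:45 at or before OP5 starts 19:15 → clear.
OP4: ends 19:00 at or before OP5 starts 19:15 → clear.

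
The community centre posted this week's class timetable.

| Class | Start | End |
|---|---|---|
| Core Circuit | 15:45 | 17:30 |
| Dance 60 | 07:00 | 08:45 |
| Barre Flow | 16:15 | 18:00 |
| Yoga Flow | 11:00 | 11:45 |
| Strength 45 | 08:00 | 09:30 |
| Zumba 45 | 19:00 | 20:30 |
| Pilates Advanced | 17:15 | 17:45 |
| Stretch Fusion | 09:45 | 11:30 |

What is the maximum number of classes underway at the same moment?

Sweep the timeline, counting +1 at each start and −1 at each end (ends before starts at a tie):
07:00 start Dance 60 → 1
08:00 start Strength 45 → 2
08:45 end Dance 60 → 1
09:30 end Strength 45 → 0
09:45 start Stretch Fusion → 1
11:00 start Yoga Flow → 2
11:30 end Stretch Fusion → 1
11:45 end Yoga Flow → 0
15:45 start Core Circuit → 1
16:15 start Barre Flow → 2
17:15 start Pilates Advanced → 3
17:30 end Core Circuit → 2
17:45 end Pilates Advanced → 1
18:00 end Barre Flow → 0
19:00 start Zumba 45 → 1
20:30 end Zumba 45 → 0
Peak is 3, at 17:15 (Barre Flow, Core Circuit, Pilates Advanced).

3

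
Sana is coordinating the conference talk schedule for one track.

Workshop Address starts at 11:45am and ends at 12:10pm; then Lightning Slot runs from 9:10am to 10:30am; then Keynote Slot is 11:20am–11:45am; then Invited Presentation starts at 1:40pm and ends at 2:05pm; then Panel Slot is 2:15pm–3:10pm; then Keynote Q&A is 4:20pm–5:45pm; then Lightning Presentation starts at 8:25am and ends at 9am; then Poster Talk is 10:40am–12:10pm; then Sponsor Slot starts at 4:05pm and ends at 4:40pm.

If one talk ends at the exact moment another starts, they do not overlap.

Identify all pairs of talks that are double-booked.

Keynote Q&A & Sponsor Slot, Keynote Slot & Poster Talk, Poster Talk & Workshop Address

Check each pair: they overlap iff neither finishes before the other starts.
Sorted by start: Lightning Presentation, Lightning Slot, Poster Talk, Keynote Slot, Workshop Address, Invited Presentation, Panel Slot, Sponsor Slot, Keynote Q&A.
Lightning Slot starts after Lightning Presentation ends, so nothing later overlaps Lightning Presentation either.
Poster Talk starts after Lightning Slot ends, so nothing later overlaps Lightning Slot either.
Keynote Slot starts before Poster Talk ends → Poster Talk and Keynote Slot overlap.
Workshop Address starts before Poster Talk ends → Poster Talk and Workshop Address overlap.
Invited Presentation starts after Poster Talk ends, so nothing later overlaps Poster Talk either.
Workshop Address starts exactly when Keynote Slot ends (back-to-back, no overlap), so nothing later overlaps Keynote Slot either.
Invited Presentation starts after Workshop Address ends, so nothing later overlaps Workshop Address either.
Panel Slot starts after Invited Presentation ends, so nothing later overlaps Invited Presentation either.
Sponsor Slot starts after Panel Slot ends, so nothing later overlaps Panel Slot either.
Keynote Q&A starts before Sponsor Slot ends → Sponsor Slot and Keynote Q&A overlap.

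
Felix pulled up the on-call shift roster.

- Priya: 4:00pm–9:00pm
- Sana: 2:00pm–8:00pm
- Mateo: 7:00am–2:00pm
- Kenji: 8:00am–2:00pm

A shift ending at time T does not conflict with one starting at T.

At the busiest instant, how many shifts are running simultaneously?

2

Walk through starts and ends in time order (an end at T is processed before a start at T):
7:00am start Mateo → 1
8:00am start Kenji → 2
2:00pm end Kenji → 1
2:00pm end Mateo → 0
2:00pm start Sana → 1
4:00pm start Priya → 2
8:00pm end Sana → 1
9:00pm end Priya → 0
Peak is 2, at 8:00am (Kenji, Mateo).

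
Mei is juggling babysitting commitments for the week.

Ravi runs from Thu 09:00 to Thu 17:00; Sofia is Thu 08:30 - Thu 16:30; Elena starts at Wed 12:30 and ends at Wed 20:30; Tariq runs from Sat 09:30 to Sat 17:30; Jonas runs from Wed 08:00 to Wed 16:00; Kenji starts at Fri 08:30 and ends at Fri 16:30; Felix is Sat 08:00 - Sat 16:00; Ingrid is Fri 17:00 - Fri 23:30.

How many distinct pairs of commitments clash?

Sorted by start: Jonas, Elena, Sofia, Ravi, Kenji, Ingrid, Felix, Tariq.
Elena starts before Jonas ends → Jonas and Elena overlap.
Sofia starts after Jonas ends, so nothing later overlaps Jonas either.
Sofia starts after Elena ends, so nothing later overlaps Elena either.
Ravi starts before Sofia ends → Sofia and Ravi overlap.
Kenji starts after Sofia ends, so nothing later overlaps Sofia either.
Kenji starts after Ravi ends, so nothing later overlaps Ravi either.
Ingrid starts after Kenji ends, so nothing later overlaps Kenji either.
Felix starts after Ingrid ends, so nothing later overlaps Ingrid either.
Tariq starts before Felix ends → Felix and Tariq overlap.
Overlapping pairs: Elena & Jonas, Felix & Tariq, Ravi & Sofia — 3 in total.

3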